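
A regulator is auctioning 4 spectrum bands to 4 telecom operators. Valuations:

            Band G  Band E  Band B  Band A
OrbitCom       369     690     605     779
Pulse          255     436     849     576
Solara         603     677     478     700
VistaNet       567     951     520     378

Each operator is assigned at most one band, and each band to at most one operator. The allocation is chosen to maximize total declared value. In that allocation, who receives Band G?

Optimal: OrbitCom→Band A ($779M), Pulse→Band B ($849M), Solara→Band G ($603M), VistaNet→Band E ($951M) — total 779+849+603+951 = $3182M.
Row-greedy (each operator in turn takes its best remaining band) gives $2872M, worse by 310.
Swapping Pulse↔VistaNet (Pulse→Band E $436M, VistaNet→Band B $520M) loses 844.
Solara's own top band is Band A ($700M), but forcing Solara→Band A and reassigning the rest optimally gives only $2869M — worse by 313.

Solara receives Band G.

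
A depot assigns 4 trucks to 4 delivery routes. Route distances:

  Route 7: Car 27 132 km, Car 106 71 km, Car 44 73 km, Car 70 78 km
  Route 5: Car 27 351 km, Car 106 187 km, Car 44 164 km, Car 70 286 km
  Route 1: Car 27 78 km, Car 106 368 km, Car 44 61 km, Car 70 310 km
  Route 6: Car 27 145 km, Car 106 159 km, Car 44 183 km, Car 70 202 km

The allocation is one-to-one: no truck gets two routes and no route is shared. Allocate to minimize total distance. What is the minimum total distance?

Optimal: Car 27→Route 6 (145 km), Car 106→Route 5 (187 km), Car 44→Route 1 (61 km), Car 70→Route 7 (78 km) — total 145+187+61+78 = 471 km.
Row-greedy (each truck in turn takes its cheapest remaining route) gives 515 km, worse by 44.
Next-best assignment: Car 27→Route 1, Car 106→Route 6, Car 44→Route 5, Car 70→Route 7 = 479 km.
Swapping Car 70↔Car 44 (Car 70→Route 1 310 km, Car 44→Route 7 73 km) adds 244.
No other one-to-one assignment undercuts 471 km.

Minimum total: 471 km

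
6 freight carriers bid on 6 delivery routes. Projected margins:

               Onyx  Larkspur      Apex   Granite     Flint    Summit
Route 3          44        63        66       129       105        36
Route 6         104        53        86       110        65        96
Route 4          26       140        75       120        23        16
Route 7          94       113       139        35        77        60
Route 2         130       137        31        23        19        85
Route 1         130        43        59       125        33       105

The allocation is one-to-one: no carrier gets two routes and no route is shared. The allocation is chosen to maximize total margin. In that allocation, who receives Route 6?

Optimal: Onyx→Route 2 ($130k), Larkspur→Route 4 ($140k), Apex→Route 7 ($139k), Granite→Route 1 ($125k), Flint→Route 3 ($105k), Summit→Route 6 ($96k) — total 130+140+139+125+105+96 = $735k.
Max-entry greedy (repeatedly take the single best remaining cell) gives $708k, worse by 27.
Swapping Granite↔Summit (Granite→Route 6 $110k, Summit→Route 1 $105k) loses 6.
Every other assignment is strictly worse.
Summit's own top route is Route 1 ($105k), but forcing Summit→Route 1 and reassigning the rest optimally gives only $729k — worse by 6.

Summit receives Route 6.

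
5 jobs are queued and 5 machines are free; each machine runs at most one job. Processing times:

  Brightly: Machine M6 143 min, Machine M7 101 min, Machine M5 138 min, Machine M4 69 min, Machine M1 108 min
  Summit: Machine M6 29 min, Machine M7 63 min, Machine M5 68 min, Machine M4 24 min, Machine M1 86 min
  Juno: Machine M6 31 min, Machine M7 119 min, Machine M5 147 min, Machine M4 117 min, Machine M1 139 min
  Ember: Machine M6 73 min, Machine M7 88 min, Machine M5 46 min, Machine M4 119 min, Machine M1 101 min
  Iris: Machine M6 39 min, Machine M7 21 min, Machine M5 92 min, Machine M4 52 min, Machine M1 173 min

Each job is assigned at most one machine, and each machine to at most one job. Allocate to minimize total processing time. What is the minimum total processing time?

Min total: 230 min

This is the linear assignment problem.
Optimal: Brightly→Machine M1 (108 min), Summit→Machine M4 (24 min), Juno→Machine M6 (31 min), Ember→Machine M5 (46 min), Iris→Machine M7 (21 min) — total 108+24+31+46+21 = 230 min.
Column-greedy (each machine in turn goes to its cheapest remaining job) gives 304 min, worse by 74.
Next-best assignment: Brightly→Machine M4, Summit→Machine M1, Juno→Machine M6, Ember→Machine M5, Iris→Machine M7 = 253 min.
Swapping Juno↔Iris (Juno→Machine M7 119 min, Iris→Machine M6 39 min) adds 106.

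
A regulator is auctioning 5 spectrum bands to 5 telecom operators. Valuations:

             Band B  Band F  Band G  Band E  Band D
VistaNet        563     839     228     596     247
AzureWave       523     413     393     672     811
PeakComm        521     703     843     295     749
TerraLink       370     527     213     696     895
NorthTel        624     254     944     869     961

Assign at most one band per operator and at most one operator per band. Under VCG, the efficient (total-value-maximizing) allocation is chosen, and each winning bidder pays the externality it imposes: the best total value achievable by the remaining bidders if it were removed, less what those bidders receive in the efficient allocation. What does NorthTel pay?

NorthTel pays $149M.

Efficient allocation: VistaNet→Band F ($839M), AzureWave→Band B ($523M), PeakComm→Band G ($843M), TerraLink→Band D ($895M), NorthTel→Band E ($869M); total welfare W = $3969M.
NorthTel receives Band E at value $869M, so the others get W − 869 = $3100M.
Without NorthTel: best allocation of the remaining 4 bidders over all 5 bands is VistaNet→Band F ($839M), AzureWave→Band E ($672M), PeakComm→Band G ($843M), TerraLink→Band D ($895M), total $3249M.
VCG payment = (others' best without NorthTel) − (others' welfare with NorthTel) = 3249 − 3100 = $149M.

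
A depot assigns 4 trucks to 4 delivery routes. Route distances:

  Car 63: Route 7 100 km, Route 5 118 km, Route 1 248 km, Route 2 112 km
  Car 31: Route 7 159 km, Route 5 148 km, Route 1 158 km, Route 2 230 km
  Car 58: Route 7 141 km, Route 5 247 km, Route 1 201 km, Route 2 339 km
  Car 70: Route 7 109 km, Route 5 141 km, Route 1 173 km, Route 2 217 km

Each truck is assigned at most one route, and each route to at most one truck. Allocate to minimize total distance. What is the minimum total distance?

Minimum total: 552 km

This is a one-to-one assignment (minimum-cost bipartite matching).
Optimal: Car 63→Route 2 (112 km), Car 31→Route 1 (158 km), Car 58→Route 7 (141 km), Car 70→Route 5 (141 km) — total 112+158+141+141 = 552 km.
Row-greedy (each truck in turn takes its cheapest remaining route) gives 666 km, worse by 114.
Next-best assignment: Car 63→Route 2, Car 31→Route 5, Car 58→Route 1, Car 70→Route 7 = 570 km.
No other one-to-one assignment undercuts 552 km.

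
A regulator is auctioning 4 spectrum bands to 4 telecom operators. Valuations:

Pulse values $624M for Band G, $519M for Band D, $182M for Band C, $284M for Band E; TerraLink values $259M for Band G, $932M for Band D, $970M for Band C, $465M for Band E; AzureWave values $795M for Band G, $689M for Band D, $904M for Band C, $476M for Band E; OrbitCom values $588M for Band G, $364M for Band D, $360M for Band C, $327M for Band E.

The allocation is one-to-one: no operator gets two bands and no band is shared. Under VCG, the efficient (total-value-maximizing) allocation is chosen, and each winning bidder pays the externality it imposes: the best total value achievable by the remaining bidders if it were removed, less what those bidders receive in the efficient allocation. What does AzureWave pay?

Efficient allocation: Pulse→Band G ($624M), TerraLink→Band D ($932M), AzureWave→Band C ($904M), OrbitCom→Band E ($327M); total welfare W = $2787M.
AzureWave receives Band C at value $904M, so the others get W − 904 = $1883M.
Without AzureWave: best allocation of the remaining 3 bidders over all 4 bands is Pulse→Band D ($519M), TerraLink→Band C ($970M), OrbitCom→Band G ($588M), total $2077M.
VCG payment = (others' best without AzureWave) − (others' welfare with AzureWave) = 2077 − 1883 = $194M.

AzureWave pays $194M.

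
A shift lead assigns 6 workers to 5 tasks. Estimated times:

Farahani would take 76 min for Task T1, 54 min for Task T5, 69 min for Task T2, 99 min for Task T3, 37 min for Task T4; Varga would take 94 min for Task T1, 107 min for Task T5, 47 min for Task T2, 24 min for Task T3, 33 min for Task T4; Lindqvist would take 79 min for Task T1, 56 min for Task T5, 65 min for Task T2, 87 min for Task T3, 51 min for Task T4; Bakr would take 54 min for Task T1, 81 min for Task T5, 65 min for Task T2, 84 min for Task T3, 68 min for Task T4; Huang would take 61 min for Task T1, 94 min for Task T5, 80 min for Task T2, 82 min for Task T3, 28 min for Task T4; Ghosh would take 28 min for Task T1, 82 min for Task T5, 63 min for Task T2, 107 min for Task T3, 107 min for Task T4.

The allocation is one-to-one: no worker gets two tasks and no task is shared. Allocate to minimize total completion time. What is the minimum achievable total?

Min total: 199 min

Treat this as an assignment problem: match each worker to one task.
Optimal: Ghosh→Task T1 (28 min), Farahani→Task T5 (54 min), Lindqvist→Task T2 (65 min), Varga→Task T3 (24 min), Huang→Task T4 (28 min) — total 28+54+65+24+28 = 199 min.
Column-greedy (each task in turn goes to its cheapest remaining worker) gives 262 min, worse by 63.
Swapping Lindqvist↔Varga (Lindqvist→Task T3 87 min, Varga→Task T2 47 min) adds 45.
No other one-to-one assignment undercuts 199 min.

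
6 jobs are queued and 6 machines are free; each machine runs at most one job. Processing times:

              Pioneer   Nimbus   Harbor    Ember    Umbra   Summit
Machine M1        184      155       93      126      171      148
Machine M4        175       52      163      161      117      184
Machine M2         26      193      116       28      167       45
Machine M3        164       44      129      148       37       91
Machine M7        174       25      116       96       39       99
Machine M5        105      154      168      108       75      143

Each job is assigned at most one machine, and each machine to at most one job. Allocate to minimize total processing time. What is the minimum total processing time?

Minimum total: 408 min

Optimal: Pioneer→Machine M5 (105 min), Nimbus→Machine M4 (52 min), Harbor→Machine M1 (93 min), Ember→Machine M2 (28 min), Umbra→Machine M7 (39 min), Summit→Machine M3 (91 min) — total 105+52+93+28+39+91 = 408 min.
Column-greedy (each machine in turn goes to its cheapest remaining job) gives 447 min, worse by 39.
Every other assignment is strictly worse.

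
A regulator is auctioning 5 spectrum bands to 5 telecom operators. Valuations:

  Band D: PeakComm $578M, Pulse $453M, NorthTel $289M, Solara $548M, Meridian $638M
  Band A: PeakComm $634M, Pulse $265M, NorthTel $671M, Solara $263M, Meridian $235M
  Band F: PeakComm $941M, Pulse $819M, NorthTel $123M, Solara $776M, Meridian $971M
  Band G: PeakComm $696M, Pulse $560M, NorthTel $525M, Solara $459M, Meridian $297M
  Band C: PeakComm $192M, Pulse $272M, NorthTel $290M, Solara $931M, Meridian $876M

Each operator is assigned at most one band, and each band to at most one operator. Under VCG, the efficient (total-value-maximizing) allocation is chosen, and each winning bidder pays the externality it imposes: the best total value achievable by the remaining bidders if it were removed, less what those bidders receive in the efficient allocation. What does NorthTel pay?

Efficient allocation: PeakComm→Band G ($696M), Pulse→Band F ($819M), NorthTel→Band A ($671M), Solara→Band C ($931M), Meridian→Band D ($638M); total welfare W = $3755M.
NorthTel receives Band A at value $671M, so the others get W − 671 = $3084M.
Without NorthTel: best allocation of the remaining 4 bidders over all 5 bands is PeakComm→Band A ($634M), Pulse→Band G ($560M), Solara→Band C ($931M), Meridian→Band F ($971M), total $3096M.
VCG payment = (others' best without NorthTel) − (others' welfare with NorthTel) = 3096 − 3084 = $12M.

NorthTel pays $12M.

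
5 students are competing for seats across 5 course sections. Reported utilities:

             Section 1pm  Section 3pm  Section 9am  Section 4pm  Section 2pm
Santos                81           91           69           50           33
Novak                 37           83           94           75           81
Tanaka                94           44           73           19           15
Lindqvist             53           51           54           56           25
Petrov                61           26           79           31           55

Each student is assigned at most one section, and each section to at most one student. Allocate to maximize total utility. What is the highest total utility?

Optimal: Santos→Section 3pm (91 points), Novak→Section 2pm (81 points), Tanaka→Section 1pm (94 points), Lindqvist→Section 4pm (56 points), Petrov→Section 9am (79 points) — total 91+81+94+56+79 = 401 points.
Next-best assignment: Santos→Section 3pm, Novak→Section 9am, Tanaka→Section 1pm, Lindqvist→Section 4pm, Petrov→Section 2pm = 390 points.

Maximum total: 401 points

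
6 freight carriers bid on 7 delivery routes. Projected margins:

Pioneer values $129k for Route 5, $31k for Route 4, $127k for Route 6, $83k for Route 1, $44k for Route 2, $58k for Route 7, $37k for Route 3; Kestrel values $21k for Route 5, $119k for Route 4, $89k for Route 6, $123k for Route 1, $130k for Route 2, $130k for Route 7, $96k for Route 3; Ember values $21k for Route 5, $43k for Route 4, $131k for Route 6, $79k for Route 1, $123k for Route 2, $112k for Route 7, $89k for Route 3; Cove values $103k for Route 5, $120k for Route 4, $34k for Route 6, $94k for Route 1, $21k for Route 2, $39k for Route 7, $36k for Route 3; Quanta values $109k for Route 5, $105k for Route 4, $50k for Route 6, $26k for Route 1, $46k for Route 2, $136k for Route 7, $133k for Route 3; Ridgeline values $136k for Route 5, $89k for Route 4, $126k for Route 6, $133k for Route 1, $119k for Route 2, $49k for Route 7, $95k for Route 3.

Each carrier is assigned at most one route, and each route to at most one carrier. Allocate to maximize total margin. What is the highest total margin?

Max total: $779k

Optimal: Pioneer→Route 5 ($129k), Kestrel→Route 2 ($130k), Ember→Route 6 ($131k), Cove→Route 4 ($120k), Quanta→Route 7 ($136k), Ridgeline→Route 1 ($133k) — total 129+130+131+120+136+133 = $779k.
Column-greedy (each route in turn goes to its best remaining carrier) gives $614k, worse by 165.
Every other assignment is strictly worse.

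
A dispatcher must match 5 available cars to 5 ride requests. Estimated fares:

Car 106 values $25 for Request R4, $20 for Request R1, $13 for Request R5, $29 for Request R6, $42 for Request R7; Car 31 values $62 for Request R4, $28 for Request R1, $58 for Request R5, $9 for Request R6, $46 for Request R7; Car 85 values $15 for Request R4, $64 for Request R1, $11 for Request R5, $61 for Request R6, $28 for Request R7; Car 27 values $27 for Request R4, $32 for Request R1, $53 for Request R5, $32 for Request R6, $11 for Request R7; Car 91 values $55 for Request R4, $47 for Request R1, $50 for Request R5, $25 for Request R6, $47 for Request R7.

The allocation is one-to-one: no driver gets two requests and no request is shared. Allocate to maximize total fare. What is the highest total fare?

Treat this as an assignment problem: match each driver to one request.
Optimal: Car 106→Request R7 ($42), Car 31→Request R4 ($62), Car 85→Request R6 ($61), Car 27→Request R5 ($53), Car 91→Request R1 ($47) — total 42+62+61+53+47 = $265.
Row-greedy (each driver in turn takes its best remaining request) gives $246, worse by 19.
Next-best assignment: Car 106→Request R6, Car 31→Request R4, Car 85→Request R1, Car 27→Request R5, Car 91→Request R7 = $255.
Swapping Car 31↔Car 85 (Car 31→Request R6 $9, Car 85→Request R4 $15) loses 99.

Max total: $265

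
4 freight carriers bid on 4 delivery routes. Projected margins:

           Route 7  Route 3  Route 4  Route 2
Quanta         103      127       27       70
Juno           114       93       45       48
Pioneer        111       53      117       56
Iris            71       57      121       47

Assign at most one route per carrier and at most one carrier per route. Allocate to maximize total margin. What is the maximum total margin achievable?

Maximum total: $418k

Optimal: Quanta→Route 3 ($127k), Juno→Route 7 ($114k), Pioneer→Route 2 ($56k), Iris→Route 4 ($121k) — total 127+114+56+121 = $418k.
Row-greedy (each carrier in turn takes its best remaining route) gives $405k, worse by 13.
Next-best assignment: Quanta→Route 3, Juno→Route 2, Pioneer→Route 7, Iris→Route 4 = $407k.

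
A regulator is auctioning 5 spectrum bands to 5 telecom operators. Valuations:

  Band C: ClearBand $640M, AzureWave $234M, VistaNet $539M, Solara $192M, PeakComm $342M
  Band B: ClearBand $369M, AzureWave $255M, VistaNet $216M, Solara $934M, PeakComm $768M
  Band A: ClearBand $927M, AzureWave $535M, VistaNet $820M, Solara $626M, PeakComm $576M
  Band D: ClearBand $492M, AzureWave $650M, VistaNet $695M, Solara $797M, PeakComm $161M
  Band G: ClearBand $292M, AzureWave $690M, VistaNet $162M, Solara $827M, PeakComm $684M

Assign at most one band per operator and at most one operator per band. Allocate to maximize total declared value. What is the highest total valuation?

Max total: $3734M

Optimal: ClearBand→Band A ($927M), AzureWave→Band D ($650M), VistaNet→Band C ($539M), Solara→Band B ($934M), PeakComm→Band G ($684M) — total 927+650+539+934+684 = $3734M.
Row-greedy (each operator in turn takes its best remaining band) gives $3588M, worse by 146.
No other one-to-one assignment exceeds $3734M.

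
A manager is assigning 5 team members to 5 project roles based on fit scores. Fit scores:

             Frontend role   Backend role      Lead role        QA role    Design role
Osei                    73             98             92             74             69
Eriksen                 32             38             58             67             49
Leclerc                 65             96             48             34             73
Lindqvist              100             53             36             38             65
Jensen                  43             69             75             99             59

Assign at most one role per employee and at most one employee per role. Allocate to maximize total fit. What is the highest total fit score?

Maximum total: 436 pts

Optimal: Osei→Lead role (92 pts), Eriksen→Design role (49 pts), Leclerc→Backend role (96 pts), Lindqvist→Frontend role (100 pts), Jensen→QA role (99 pts) — total 92+49+96+100+99 = 436 pts.
Row-greedy (each employee in turn takes its best remaining role) gives 413 pts, worse by 23.
Next-best assignment: Osei→Backend role, Eriksen→Lead role, Leclerc→Design role, Lindqvist→Frontend role, Jensen→QA role = 428 pts.
No other one-to-one assignment exceeds 436 pts.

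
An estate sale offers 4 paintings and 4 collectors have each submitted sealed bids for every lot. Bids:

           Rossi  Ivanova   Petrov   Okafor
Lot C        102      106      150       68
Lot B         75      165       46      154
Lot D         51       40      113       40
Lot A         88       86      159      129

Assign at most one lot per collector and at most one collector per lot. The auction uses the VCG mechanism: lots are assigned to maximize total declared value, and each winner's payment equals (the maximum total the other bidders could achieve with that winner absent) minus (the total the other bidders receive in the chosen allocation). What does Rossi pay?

Efficient allocation: Rossi→Lot C ($102), Ivanova→Lot B ($165), Petrov→Lot D ($113), Okafor→Lot A ($129); total welfare W = $509.
Rossi receives Lot C at value $102, so the others get W − 102 = $407.
Without Rossi: best allocation of the remaining 3 bidders over all 4 lots is Ivanova→Lot B ($165), Petrov→Lot C ($150), Okafor→Lot A ($129), total $444.
VCG payment = (others' best without Rossi) − (others' welfare with Rossi) = 444 − 407 = $37.

Rossi pays $37.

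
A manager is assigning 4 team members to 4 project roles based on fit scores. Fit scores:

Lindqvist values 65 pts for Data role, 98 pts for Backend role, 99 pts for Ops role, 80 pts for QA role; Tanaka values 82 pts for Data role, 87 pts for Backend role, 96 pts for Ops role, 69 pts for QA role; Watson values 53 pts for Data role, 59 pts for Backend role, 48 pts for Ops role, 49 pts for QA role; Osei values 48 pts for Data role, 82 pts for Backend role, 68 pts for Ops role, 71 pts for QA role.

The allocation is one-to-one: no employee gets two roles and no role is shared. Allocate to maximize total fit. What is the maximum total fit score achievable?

Optimal: Lindqvist→Backend role (98 pts), Tanaka→Ops role (96 pts), Watson→Data role (53 pts), Osei→QA role (71 pts) — total 98+96+53+71 = 318 pts.
Column-greedy (each role in turn goes to its best remaining employee) gives 297 pts, worse by 21.

Max total: 318 pts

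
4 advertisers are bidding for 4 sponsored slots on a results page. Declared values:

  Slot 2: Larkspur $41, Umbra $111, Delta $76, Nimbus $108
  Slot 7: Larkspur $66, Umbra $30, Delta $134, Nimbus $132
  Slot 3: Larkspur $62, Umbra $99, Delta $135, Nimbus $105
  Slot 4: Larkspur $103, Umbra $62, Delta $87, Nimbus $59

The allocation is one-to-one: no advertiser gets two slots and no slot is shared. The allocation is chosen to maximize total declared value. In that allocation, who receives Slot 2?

Umbra receives Slot 2.

This is the linear assignment problem.
Optimal: Larkspur→Slot 4 ($103), Umbra→Slot 2 ($111), Delta→Slot 3 ($135), Nimbus→Slot 7 ($132) — total 103+111+135+132 = $481.
Column-greedy (each slot in turn goes to its best remaining advertiser) gives $453, worse by 28.
Swapping Umbra↔Nimbus (Umbra→Slot 7 $30, Nimbus→Slot 2 $108) loses 105.
Checked against all permutations: $481 is optimal.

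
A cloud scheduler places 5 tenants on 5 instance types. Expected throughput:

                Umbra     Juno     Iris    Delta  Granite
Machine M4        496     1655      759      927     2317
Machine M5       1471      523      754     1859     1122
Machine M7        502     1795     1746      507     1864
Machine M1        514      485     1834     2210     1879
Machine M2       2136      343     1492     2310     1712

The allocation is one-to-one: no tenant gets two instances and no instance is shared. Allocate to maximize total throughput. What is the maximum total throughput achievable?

Optimal: Umbra→Machine M2 (2136 ops/s), Juno→Machine M7 (1795 ops/s), Iris→Machine M1 (1834 ops/s), Delta→Machine M5 (1859 ops/s), Granite→Machine M4 (2317 ops/s) — total 2136+1795+1834+1859+2317 = 9941 ops/s.
Max-entry greedy (repeatedly take the single best remaining cell) gives 9727 ops/s, worse by 214.
Next-best assignment: Umbra→Machine M5, Juno→Machine M7, Iris→Machine M1, Delta→Machine M2, Granite→Machine M4 = 9727 ops/s.
No other one-to-one assignment exceeds 9941 ops/s.

Max total: 9941 ops/s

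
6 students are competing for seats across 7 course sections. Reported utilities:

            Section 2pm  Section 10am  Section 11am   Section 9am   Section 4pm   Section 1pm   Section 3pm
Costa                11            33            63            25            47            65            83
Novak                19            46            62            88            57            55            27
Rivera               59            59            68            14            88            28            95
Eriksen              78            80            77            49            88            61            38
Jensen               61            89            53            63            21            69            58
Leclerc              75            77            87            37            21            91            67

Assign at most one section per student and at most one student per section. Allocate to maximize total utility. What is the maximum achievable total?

Max total: 517 points

Optimal: Costa→Section 3pm (83 points), Novak→Section 9am (88 points), Rivera→Section 4pm (88 points), Eriksen→Section 2pm (78 points), Jensen→Section 10am (89 points), Leclerc→Section 1pm (91 points) — total 83+88+88+78+89+91 = 517 points.
Row-greedy (each student in turn takes its best remaining section) gives 495 points, worse by 22.
Next-best assignment: Costa→Section 3pm, Novak→Section 9am, Rivera→Section 4pm, Eriksen→Section 11am, Jensen→Section 10am, Leclerc→Section 1pm = 516 points.
Swapping Eriksen↔Rivera (Eriksen→Section 4pm 88 points, Rivera→Section 2pm 59 points) loses 19.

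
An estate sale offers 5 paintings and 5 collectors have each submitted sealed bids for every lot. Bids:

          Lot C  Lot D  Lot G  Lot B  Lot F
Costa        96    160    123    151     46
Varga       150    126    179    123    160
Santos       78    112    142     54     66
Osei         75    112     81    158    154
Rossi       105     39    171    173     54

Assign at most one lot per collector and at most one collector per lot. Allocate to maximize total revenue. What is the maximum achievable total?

Max total: $779

Optimal: Costa→Lot D ($160), Varga→Lot C ($150), Santos→Lot G ($142), Osei→Lot F ($154), Rossi→Lot B ($173) — total 160+150+142+154+173 = $779.
Next-best assignment: Costa→Lot D, Varga→Lot G, Santos→Lot C, Osei→Lot F, Rossi→Lot B = $744.
Swapping Osei↔Santos (Osei→Lot G $81, Santos→Lot F $66) loses 149.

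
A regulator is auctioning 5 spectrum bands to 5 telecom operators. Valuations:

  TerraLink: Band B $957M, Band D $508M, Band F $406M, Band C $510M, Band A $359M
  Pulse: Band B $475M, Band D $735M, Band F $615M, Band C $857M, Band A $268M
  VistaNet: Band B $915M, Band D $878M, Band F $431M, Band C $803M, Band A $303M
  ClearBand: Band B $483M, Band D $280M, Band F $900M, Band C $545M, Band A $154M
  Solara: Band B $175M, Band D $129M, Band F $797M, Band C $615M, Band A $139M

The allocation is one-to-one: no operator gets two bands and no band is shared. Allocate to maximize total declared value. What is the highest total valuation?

Optimal: TerraLink→Band B ($957M), Pulse→Band C ($857M), VistaNet→Band D ($878M), ClearBand→Band F ($900M), Solara→Band A ($139M) — total 957+857+878+900+139 = $3731M.
Checked against all permutations: $3731M is optimal.

Maximum total: $3731M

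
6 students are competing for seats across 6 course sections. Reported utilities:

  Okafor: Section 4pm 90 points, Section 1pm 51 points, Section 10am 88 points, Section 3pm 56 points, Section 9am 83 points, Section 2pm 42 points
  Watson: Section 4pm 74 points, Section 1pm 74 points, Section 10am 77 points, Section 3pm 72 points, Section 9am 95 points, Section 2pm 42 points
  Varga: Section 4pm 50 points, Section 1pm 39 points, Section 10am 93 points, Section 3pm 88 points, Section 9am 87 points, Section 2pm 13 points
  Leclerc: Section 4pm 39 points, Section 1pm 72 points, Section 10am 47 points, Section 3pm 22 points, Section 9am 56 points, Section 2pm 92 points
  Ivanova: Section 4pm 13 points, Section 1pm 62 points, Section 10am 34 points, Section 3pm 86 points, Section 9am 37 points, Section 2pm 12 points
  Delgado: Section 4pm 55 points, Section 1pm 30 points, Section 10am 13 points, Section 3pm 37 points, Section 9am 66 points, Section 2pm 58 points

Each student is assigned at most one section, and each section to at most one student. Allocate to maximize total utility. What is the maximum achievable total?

Max total: 501 points

This is the linear assignment problem.
Optimal: Okafor→Section 4pm (90 points), Watson→Section 1pm (74 points), Varga→Section 10am (93 points), Leclerc→Section 2pm (92 points), Ivanova→Section 3pm (86 points), Delgado→Section 9am (66 points) — total 90+74+93+92+86+66 = 501 points.
Row-greedy (each student in turn takes its best remaining section) gives 486 points, worse by 15.
Swapping Okafor↔Leclerc (Okafor→Section 2pm 42 points, Leclerc→Section 4pm 39 points) loses 101.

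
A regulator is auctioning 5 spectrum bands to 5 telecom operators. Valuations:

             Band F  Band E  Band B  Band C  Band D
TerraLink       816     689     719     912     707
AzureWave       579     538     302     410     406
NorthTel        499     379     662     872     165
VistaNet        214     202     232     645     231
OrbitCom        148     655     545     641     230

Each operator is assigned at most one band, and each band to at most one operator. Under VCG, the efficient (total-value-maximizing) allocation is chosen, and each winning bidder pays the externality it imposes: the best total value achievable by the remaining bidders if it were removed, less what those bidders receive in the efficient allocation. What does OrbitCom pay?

OrbitCom pays $68M.

Efficient allocation: TerraLink→Band D ($707M), AzureWave→Band F ($579M), NorthTel→Band B ($662M), VistaNet→Band C ($645M), OrbitCom→Band E ($655M); total welfare W = $3248M.
OrbitCom receives Band E at value $655M, so the others get W − 655 = $2593M.
Without OrbitCom: best allocation of the remaining 4 bidders over all 5 bands is TerraLink→Band F ($816M), AzureWave→Band E ($538M), NorthTel→Band B ($662M), VistaNet→Band C ($645M), total $2661M.
VCG payment = (others' best without OrbitCom) − (others' welfare with OrbitCom) = 2661 − 2593 = $68M.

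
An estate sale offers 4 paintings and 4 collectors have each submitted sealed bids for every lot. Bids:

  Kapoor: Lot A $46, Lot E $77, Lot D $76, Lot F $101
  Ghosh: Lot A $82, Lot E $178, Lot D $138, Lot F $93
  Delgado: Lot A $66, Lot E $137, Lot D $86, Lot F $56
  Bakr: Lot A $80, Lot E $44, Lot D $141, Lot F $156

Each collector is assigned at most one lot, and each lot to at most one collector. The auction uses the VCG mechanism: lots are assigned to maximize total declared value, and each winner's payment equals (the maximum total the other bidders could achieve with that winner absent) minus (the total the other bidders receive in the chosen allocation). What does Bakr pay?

Efficient allocation: Kapoor→Lot F ($101), Ghosh→Lot E ($178), Delgado→Lot A ($66), Bakr→Lot D ($141); total welfare W = $486.
Bakr receives Lot D at value $141, so the others get W − 141 = $345.
Without Bakr: best allocation of the remaining 3 bidders over all 4 lots is Kapoor→Lot F ($101), Ghosh→Lot D ($138), Delgado→Lot E ($137), total $376.
VCG payment = (others' best without Bakr) − (others' welfare with Bakr) = 376 − 345 = $31.

Bakr pays $31.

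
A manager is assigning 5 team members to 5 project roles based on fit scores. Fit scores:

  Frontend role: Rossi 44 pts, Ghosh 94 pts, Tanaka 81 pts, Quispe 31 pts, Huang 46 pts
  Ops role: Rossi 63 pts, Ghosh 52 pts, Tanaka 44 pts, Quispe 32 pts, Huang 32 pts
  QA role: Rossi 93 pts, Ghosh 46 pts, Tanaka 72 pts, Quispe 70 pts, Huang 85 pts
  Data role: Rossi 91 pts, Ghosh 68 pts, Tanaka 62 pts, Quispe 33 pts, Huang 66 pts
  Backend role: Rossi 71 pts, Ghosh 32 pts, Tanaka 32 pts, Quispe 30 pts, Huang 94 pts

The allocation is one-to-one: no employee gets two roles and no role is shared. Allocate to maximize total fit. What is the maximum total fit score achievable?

Max total: 393 pts

Optimal: Rossi→Data role (91 pts), Ghosh→Frontend role (94 pts), Tanaka→Ops role (44 pts), Quispe→QA role (70 pts), Huang→Backend role (94 pts) — total 91+94+44+70+94 = 393 pts.
Max-entry greedy (repeatedly take the single best remaining cell) gives 375 pts, worse by 18.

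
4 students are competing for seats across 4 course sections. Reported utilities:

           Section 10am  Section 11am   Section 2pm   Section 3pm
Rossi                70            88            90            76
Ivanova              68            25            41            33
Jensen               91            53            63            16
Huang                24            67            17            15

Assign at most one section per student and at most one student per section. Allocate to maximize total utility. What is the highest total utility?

Optimal: Rossi→Section 2pm (90 points), Ivanova→Section 3pm (33 points), Jensen→Section 10am (91 points), Huang→Section 11am (67 points) — total 90+33+91+67 = 281 points.
Row-greedy (each student in turn takes its best remaining section) gives 226 points, worse by 55.
Swapping Ivanova↔Jensen (Ivanova→Section 10am 68 points, Jensen→Section 3pm 16 points) loses 40.

Maximum total: 281 points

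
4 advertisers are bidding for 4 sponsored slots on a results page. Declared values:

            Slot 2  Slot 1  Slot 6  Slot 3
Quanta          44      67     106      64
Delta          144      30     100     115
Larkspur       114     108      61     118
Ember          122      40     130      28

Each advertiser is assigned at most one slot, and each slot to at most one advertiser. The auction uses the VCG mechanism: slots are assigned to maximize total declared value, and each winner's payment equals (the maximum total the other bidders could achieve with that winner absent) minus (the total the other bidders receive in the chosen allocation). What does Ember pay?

Efficient allocation: Quanta→Slot 1 ($67), Delta→Slot 2 ($144), Larkspur→Slot 3 ($118), Ember→Slot 6 ($130); total welfare W = $459.
Ember receives Slot 6 at value $130, so the others get W − 130 = $329.
Without Ember: best allocation of the remaining 3 bidders over all 4 slots is Quanta→Slot 6 ($106), Delta→Slot 2 ($144), Larkspur→Slot 3 ($118), total $368.
VCG payment = (others' best without Ember) − (others' welfare with Ember) = 368 − 329 = $39.

Ember pays $39.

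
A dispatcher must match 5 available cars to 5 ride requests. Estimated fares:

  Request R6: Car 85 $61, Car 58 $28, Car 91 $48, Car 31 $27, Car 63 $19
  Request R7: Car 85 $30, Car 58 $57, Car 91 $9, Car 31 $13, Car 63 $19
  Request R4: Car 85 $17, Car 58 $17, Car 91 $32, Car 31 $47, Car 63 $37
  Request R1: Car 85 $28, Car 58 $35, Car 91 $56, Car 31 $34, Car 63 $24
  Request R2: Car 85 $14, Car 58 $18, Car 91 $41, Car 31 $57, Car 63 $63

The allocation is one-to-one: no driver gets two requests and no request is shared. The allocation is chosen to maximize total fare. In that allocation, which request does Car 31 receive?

Car 31 receives Request R4.

Optimal: Car 85→Request R6 ($61), Car 58→Request R7 ($57), Car 91→Request R1 ($56), Car 31→Request R4 ($47), Car 63→Request R2 ($63) — total 61+57+56+47+63 = $284.
Row-greedy (each driver in turn takes its best remaining request) gives $268, worse by 16.
Next-best assignment: Car 85→Request R6, Car 58→Request R7, Car 91→Request R1, Car 31→Request R2, Car 63→Request R4 = $268.
Car 31's own top request is Request R2 ($57), but forcing Car 31→Request R2 and reassigning the rest optimally gives only $268 — worse by 16.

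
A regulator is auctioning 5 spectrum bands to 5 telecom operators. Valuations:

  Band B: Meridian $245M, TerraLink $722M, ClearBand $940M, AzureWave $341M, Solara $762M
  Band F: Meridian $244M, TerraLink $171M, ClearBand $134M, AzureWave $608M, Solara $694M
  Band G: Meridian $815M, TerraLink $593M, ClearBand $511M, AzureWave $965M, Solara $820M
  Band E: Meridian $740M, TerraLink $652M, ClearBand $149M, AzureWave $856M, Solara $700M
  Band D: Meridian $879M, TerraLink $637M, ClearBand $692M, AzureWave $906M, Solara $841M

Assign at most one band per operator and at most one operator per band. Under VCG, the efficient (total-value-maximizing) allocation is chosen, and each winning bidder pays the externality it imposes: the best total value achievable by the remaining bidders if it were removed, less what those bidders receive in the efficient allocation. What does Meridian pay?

Efficient allocation: Meridian→Band D ($879M), TerraLink→Band E ($652M), ClearBand→Band B ($940M), AzureWave→Band G ($965M), Solara→Band F ($694M); total welfare W = $4130M.
Meridian receives Band D at value $879M, so the others get W − 879 = $3251M.
Without Meridian: best allocation of the remaining 4 bidders over all 5 bands is TerraLink→Band E ($652M), ClearBand→Band B ($940M), AzureWave→Band G ($965M), Solara→Band D ($841M), total $3398M.
VCG payment = (others' best without Meridian) − (others' welfare with Meridian) = 3398 − 3251 = $147M.

Meridian pays $147M.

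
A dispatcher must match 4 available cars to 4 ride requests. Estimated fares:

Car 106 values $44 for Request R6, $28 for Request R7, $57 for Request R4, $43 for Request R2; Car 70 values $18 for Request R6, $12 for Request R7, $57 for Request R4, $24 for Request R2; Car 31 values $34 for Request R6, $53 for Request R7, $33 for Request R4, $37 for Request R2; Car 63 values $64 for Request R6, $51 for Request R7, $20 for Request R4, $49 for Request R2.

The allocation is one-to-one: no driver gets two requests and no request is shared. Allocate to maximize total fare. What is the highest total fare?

This is a one-to-one assignment (maximum-weight bipartite matching).
Optimal: Car 106→Request R2 ($43), Car 70→Request R4 ($57), Car 31→Request R7 ($53), Car 63→Request R6 ($64) — total 43+57+53+64 = $217.
Column-greedy (each request in turn goes to its best remaining driver) gives $198, worse by 19.
No other one-to-one assignment exceeds $217.

Max total: $217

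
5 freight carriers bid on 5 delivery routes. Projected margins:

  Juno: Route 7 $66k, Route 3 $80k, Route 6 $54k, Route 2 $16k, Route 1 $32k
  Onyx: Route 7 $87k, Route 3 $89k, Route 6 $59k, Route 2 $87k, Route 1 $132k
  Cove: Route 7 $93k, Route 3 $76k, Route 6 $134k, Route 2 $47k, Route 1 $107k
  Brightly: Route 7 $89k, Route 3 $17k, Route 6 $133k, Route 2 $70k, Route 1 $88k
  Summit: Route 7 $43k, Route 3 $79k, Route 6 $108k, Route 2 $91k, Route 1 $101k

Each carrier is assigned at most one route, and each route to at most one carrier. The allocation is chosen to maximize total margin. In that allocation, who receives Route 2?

Optimal: Juno→Route 3 ($80k), Onyx→Route 1 ($132k), Cove→Route 7 ($93k), Brightly→Route 6 ($133k), Summit→Route 2 ($91k) — total 80+132+93+133+91 = $529k.
Max-entry greedy (repeatedly take the single best remaining cell) gives $526k, worse by 3.
Next-best assignment: Juno→Route 3, Onyx→Route 1, Cove→Route 6, Brightly→Route 7, Summit→Route 2 = $526k.
Summit's own top route is Route 6 ($108k), but forcing Summit→Route 6 and reassigning the rest optimally gives only $483k — worse by 46.

Summit receives Route 2.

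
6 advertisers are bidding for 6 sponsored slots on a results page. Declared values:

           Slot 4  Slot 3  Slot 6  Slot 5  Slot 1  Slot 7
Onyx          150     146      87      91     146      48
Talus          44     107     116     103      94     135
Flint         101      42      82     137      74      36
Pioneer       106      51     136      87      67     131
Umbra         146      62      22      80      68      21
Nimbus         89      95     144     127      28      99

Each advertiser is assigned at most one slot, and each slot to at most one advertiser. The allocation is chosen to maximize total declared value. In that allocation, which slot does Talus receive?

Talus receives Slot 3.

Optimal: Onyx→Slot 1 ($146), Talus→Slot 3 ($107), Flint→Slot 5 ($137), Pioneer→Slot 7 ($131), Umbra→Slot 4 ($146), Nimbus→Slot 6 ($144) — total 146+107+137+131+146+144 = $811.
Row-greedy (each advertiser in turn takes its best remaining slot) gives $721, worse by 90.
Swapping Talus↔Flint (Talus→Slot 5 $103, Flint→Slot 3 $42) loses 99.
Talus's own top slot is Slot 7 ($135), but forcing Talus→Slot 7 and reassigning the rest optimally gives only $795 — worse by 16.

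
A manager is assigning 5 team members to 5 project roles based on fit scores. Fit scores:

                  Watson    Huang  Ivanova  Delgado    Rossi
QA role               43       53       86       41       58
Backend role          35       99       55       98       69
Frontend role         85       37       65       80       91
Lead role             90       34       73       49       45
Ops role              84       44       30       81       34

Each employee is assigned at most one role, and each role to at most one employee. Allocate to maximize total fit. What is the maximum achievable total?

This is a one-to-one assignment (maximum-weight bipartite matching).
Optimal: Watson→Lead role (90 pts), Huang→Backend role (99 pts), Ivanova→QA role (86 pts), Delgado→Ops role (81 pts), Rossi→Frontend role (91 pts) — total 90+99+86+81+91 = 447 pts.
Checked against all permutations: 447 pts is optimal.

Maximum total: 447 pts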